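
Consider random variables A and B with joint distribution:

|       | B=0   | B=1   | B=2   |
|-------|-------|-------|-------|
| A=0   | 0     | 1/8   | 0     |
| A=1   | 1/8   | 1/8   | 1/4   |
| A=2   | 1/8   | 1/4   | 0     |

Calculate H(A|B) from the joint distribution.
Marginal P(B) (column sums):
  P(B=0) = 0 + 1/8 + 1/8 = 1/4
  P(B=1) = 1/8 + 1/8 + 1/4 = 1/2
  P(B=2) = 0 + 1/4 + 0 = 1/4

H(A|B) = -Σ P(A,B)·log₂ P(A|B), where P(A|B) = P(A,B) / P(B)
  (cells with P(A,B) = 0 contribute 0)
  (A=0,B=1): P(A|B) = (1/8)/(1/2) = 1/4;  -(1/8)·log₂(1/4) = 0.2500
  (A=1,B=0): P(A|B) = (1/8)/(1/4) = 1/2;  -(1/8)·log₂(1/2) = 0.1250
  (A=1,B=1): P(A|B) = (1/8)/(1/2) = 1/4;  -(1/8)·log₂(1/4) = 0.2500
  (A=1,B=2): P(A|B) = (1/4)/(1/4) = 1;  -(1/4)·log₂(1) = 0.0000
  (A=2,B=0): P(A|B) = (1/8)/(1/4) = 1/2;  -(1/8)·log₂(1/2) = 0.1250
  (A=2,B=1): P(A|B) = (1/4)/(1/2) = 1/2;  -(1/4)·log₂(1/2) = 0.2500
H(A|B) = 0.2500 + 0.1250 + 0.2500 + 0.0000 + 0.1250 + 0.2500
  = 1.0000 bits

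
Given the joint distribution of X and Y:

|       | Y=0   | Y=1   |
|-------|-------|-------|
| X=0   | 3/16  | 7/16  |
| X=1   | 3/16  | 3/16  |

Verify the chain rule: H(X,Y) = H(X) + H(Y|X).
Left side:
H(X,Y) = -[(3/16)·log₂(3/16) + (7/16)·log₂(7/16) + (3/16)·log₂(3/16) + (3/16)·log₂(3/16)]
  = 0.4528 + 0.5218 + 0.4528 + 0.4528
  = 1.8802 bits

Right side:
Marginal P(X) (row sums):
  P(X=0) = 3/16 + 7/16 = 5/8
  P(X=1) = 3/16 + 3/16 = 3/8
H(X) = -[(5/8)·log₂(5/8) + (3/8)·log₂(3/8)]
  = 0.4238 + 0.5306
  = 0.9544 bits
H(Y|X) = -Σ P(X,Y)·log₂ P(Y|X), where P(Y|X) = P(X,Y) / P(X)
  (X=0,Y=0): P(Y|X) = (3/16)/(5/8) = 3/10;  -(3/16)·log₂(3/10) = 0.3257
  (X=0,Y=1): P(Y|X) = (7/16)/(5/8) = 7/10;  -(7/16)·log₂(7/10) = 0.2251
  (X=1,Y=0): P(Y|X) = (3/16)/(3/8) = 1/2;  -(3/16)·log₂(1/2) = 0.1875
  (X=1,Y=1): P(Y|X) = (3/16)/(3/8) = 1/2;  -(3/16)·log₂(1/2) = 0.1875
H(Y|X) = 0.3257 + 0.2251 + 0.1875 + 0.1875
  = 0.9258 bits
H(X) + H(Y|X) = 0.9544 + 0.9258 = 1.8802 bits

Both sides equal 1.8802 bits, so the chain rule holds ✓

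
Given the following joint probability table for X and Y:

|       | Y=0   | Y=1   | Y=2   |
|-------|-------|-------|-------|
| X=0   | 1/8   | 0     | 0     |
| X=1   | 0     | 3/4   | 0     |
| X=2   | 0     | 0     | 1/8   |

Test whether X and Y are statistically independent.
Marginal P(X) (row sums):
  P(X=0) = 1/8 + 0 + 0 = 1/8
  P(X=1) = 0 + 3/4 + 0 = 3/4
  P(X=2) = 0 + 0 + 1/8 = 1/8
Marginal P(Y) (column sums):
  P(Y=0) = 1/8 + 0 + 0 = 1/8
  P(Y=1) = 0 + 3/4 + 0 = 3/4
  P(Y=2) = 0 + 0 + 1/8 = 1/8

X and Y are independent iff P(X=i,Y=j) = P(X=i)·P(Y=j) for every cell.
  P(X=0)·P(Y=0) = 1/8 × 1/8 = 1/64, but P(X=0,Y=0) = 1/8 ✗

No, X and Y are not independent. Quantitatively, I(X;Y) > 0:

H(X) = -[(1/8)·log₂(1/8) + (3/4)·log₂(3/4) + (1/8)·log₂(1/8)]
  = 0.3750 + 0.3113 + 0.3750
  = 1.0613 bits
H(Y) = -[(1/8)·log₂(1/8) + (3/4)·log₂(3/4) + (1/8)·log₂(1/8)]
  = 0.3750 + 0.3113 + 0.3750
  = 1.0613 bits
H(X,Y) = -[(1/8)·log₂(1/8) + (3/4)·log₂(3/4) + (1/8)·log₂(1/8)]
  = 0.3750 + 0.3113 + 0.3750
  = 1.0613 bits
I(X;Y) = H(X) + H(Y) - H(X,Y) = 1.0613 + 1.0613 - 1.0613 = 1.0613 bits > 0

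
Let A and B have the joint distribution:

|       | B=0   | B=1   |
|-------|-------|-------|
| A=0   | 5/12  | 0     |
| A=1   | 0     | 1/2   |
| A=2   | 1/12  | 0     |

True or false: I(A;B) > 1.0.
Marginal P(A) (row sums):
  P(A=0) = 5/12 + 0 = 5/12
  P(A=1) = 0 + 1/2 = 1/2
  P(A=2) = 1/12 + 0 = 1/12
Marginal P(B) (column sums):
  P(B=0) = 5/12 + 0 + 1/12 = 1/2
  P(B=1) = 0 + 1/2 + 0 = 1/2

H(A) = -[(5/12)·log₂(5/12) + (1/2)·log₂(1/2) + (1/12)·log₂(1/12)]
  = 0.5263 + 0.5000 + 0.2987
  = 1.3250 bits
H(B) = -[(1/2)·log₂(1/2) + (1/2)·log₂(1/2)]
  = 0.5000 + 0.5000
  = 1.0000 bits
H(A,B) = -[(5/12)·log₂(5/12) + (1/2)·log₂(1/2) + (1/12)·log₂(1/12)]
  = 0.5263 + 0.5000 + 0.2987
  = 1.3250 bits

I(A;B) = H(A) + H(B) - H(A,B)
  = 1.3250 + 1.0000 - 1.3250
  = 1.0000 bits

False. I(A;B) = 1.0000 bits, which is ≤ 1.0 bits.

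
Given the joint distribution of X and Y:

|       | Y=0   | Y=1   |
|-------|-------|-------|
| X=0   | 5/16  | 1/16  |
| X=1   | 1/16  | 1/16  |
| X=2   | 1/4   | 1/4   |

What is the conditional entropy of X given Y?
Marginal P(Y) (column sums):
  P(Y=0) = 5/16 + 1/16 + 1/4 = 5/8
  P(Y=1) = 1/16 + 1/16 + 1/4 = 3/8

H(X|Y) = -Σ P(X,Y)·log₂ P(X|Y), where P(X|Y) = P(X,Y) / P(Y)
  (X=0,Y=0): P(X|Y) = (5/16)/(5/8) = 1/2;  -(5/16)·log₂(1/2) = 0.3125
  (X=0,Y=1): P(X|Y) = (1/16)/(3/8) = 1/6;  -(1/16)·log₂(1/6) = 0.1616
  (X=1,Y=0): P(X|Y) = (1/16)/(5/8) = 1/10;  -(1/16)·log₂(1/10) = 0.2076
  (X=1,Y=1): P(X|Y) = (1/16)/(3/8) = 1/6;  -(1/16)·log₂(1/6) = 0.1616
  (X=2,Y=0): P(X|Y) = (1/4)/(5/8) = 2/5;  -(1/4)·log₂(2/5) = 0.3305
  (X=2,Y=1): P(X|Y) = (1/4)/(3/8) = 2/3;  -(1/4)·log₂(2/3) = 0.1462
H(X|Y) = 0.3125 + 0.1616 + 0.2076 + 0.1616 + 0.3305 + 0.1462
  = 1.3200 bits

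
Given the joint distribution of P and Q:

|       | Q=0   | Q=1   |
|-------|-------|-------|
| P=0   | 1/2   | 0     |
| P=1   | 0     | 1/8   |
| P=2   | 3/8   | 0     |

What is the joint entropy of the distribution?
H(P,Q) = -Σ P(P,Q) log₂ P(P,Q), summed over the non-zero cells:
H(P,Q) = -[(1/2)·log₂(1/2) + (1/8)·log₂(1/8) + (3/8)·log₂(3/8)]
  = 0.5000 + 0.3750 + 0.5306
  = 1.4056 bits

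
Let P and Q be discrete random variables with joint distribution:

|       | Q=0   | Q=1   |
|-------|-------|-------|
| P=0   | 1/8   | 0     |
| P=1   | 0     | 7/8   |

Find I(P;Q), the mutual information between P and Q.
Marginal P(P) (row sums):
  P(P=0) = 1/8 + 0 = 1/8
  P(P=1) = 0 + 7/8 = 7/8
Marginal P(Q) (column sums):
  P(Q=0) = 1/8 + 0 = 1/8
  P(Q=1) = 0 + 7/8 = 7/8

H(P) = -[(1/8)·log₂(1/8) + (7/8)·log₂(7/8)]
  = 0.3750 + 0.1686
  = 0.5436 bits
H(Q) = -[(1/8)·log₂(1/8) + (7/8)·log₂(7/8)]
  = 0.3750 + 0.1686
  = 0.5436 bits
H(P,Q) = -[(1/8)·log₂(1/8) + (7/8)·log₂(7/8)]
  = 0.3750 + 0.1686
  = 0.5436 bits

I(P;Q) = H(P) + H(Q) - H(P,Q)
  = 0.5436 + 0.5436 - 0.5436
  = 0.5436 bits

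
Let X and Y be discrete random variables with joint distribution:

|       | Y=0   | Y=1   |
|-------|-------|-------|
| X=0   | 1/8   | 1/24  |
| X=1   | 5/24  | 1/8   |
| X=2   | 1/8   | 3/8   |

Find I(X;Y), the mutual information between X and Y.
Marginal P(X) (row sums):
  P(X=0) = 1/8 + 1/24 = 1/6
  P(X=1) = 5/24 + 1/8 = 1/3
  P(X=2) = 1/8 + 3/8 = 1/2
Marginal P(Y) (column sums):
  P(Y=0) = 1/8 + 5/24 + 1/8 = 11/24
  P(Y=1) = 1/24 + 1/8 + 3/8 = 13/24

H(X) = -[(1/6)·log₂(1/6) + (1/3)·log₂(1/3) + (1/2)·log₂(1/2)]
  = 0.4308 + 0.5283 + 0.5000
  = 1.4591 bits
H(Y) = -[(11/24)·log₂(11/24) + (13/24)·log₂(13/24)]
  = 0.5159 + 0.4791
  = 0.9950 bits
H(X,Y) = -[(1/8)·log₂(1/8) + (1/24)·log₂(1/24) + (5/24)·log₂(5/24) + (1/8)·log₂(1/8) + (1/8)·log₂(1/8) + (3/8)·log₂(3/8)]
  = 0.3750 + 0.1910 + 0.4715 + 0.3750 + 0.3750 + 0.5306
  = 2.3181 bits

I(X;Y) = H(X) + H(Y) - H(X,Y)
  = 1.4591 + 0.9950 - 2.3181
  = 0.1360 bits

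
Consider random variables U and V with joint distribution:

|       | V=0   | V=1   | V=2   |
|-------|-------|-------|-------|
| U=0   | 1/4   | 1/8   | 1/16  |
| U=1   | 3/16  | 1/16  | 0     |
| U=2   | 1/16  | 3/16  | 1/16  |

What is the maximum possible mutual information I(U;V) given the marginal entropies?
The upper bound on mutual information is I(U;V) ≤ min(H(U), H(V)).

Marginal P(U) (row sums):
  P(U=0) = 1/4 + 1/8 + 1/16 = 7/16
  P(U=1) = 3/16 + 1/16 + 0 = 1/4
  P(U=2) = 1/16 + 3/16 + 1/16 = 5/16
Marginal P(V) (column sums):
  P(V=0) = 1/4 + 3/16 + 1/16 = 1/2
  P(V=1) = 1/8 + 1/16 + 3/16 = 3/8
  P(V=2) = 1/16 + 0 + 1/16 = 1/8

H(U) = -[(7/16)·log₂(7/16) + (1/4)·log₂(1/4) + (5/16)·log₂(5/16)]
  = 0.5218 + 0.5000 + 0.5244
  = 1.5462 bits
H(V) = -[(1/2)·log₂(1/2) + (3/8)·log₂(3/8) + (1/8)·log₂(1/8)]
  = 0.5000 + 0.5306 + 0.3750
  = 1.4056 bits

Maximum possible I(U;V) = min(1.5462, 1.4056) = 1.4056 bits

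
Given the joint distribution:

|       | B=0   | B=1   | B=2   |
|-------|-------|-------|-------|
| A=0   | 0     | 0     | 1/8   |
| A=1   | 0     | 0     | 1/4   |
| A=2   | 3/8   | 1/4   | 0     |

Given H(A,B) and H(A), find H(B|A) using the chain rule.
From the chain rule: H(A,B) = H(A) + H(B|A)
Therefore: H(B|A) = H(A,B) - H(A)

H(A,B) = -[(1/8)·log₂(1/8) + (1/4)·log₂(1/4) + (3/8)·log₂(3/8) + (1/4)·log₂(1/4)]
  = 0.3750 + 0.5000 + 0.5306 + 0.5000
  = 1.9056 bits
Marginal P(A) (row sums):
  P(A=0) = 0 + 0 + 1/8 = 1/8
  P(A=1) = 0 + 0 + 1/4 = 1/4
  P(A=2) = 3/8 + 1/4 + 0 = 5/8
H(A) = -[(1/8)·log₂(1/8) + (1/4)·log₂(1/4) + (5/8)·log₂(5/8)]
  = 0.3750 + 0.5000 + 0.4238
  = 1.2988 bits

H(B|A) = 1.9056 - 1.2988 = 0.6068 bits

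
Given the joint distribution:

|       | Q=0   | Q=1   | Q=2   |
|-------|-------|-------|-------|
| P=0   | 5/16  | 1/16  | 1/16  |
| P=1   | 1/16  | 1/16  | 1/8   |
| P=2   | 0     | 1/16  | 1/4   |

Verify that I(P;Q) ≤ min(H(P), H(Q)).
Marginal P(P) (row sums):
  P(P=0) = 5/16 + 1/16 + 1/16 = 7/16
  P(P=1) = 1/16 + 1/16 + 1/8 = 1/4
  P(P=2) = 0 + 1/16 + 1/4 = 5/16
Marginal P(Q) (column sums):
  P(Q=0) = 5/16 + 1/16 + 0 = 3/8
  P(Q=1) = 1/16 + 1/16 + 1/16 = 3/16
  P(Q=2) = 1/16 + 1/8 + 1/4 = 7/16

H(P) = -[(7/16)·log₂(7/16) + (1/4)·log₂(1/4) + (5/16)·log₂(5/16)]
  = 0.5218 + 0.5000 + 0.5244
  = 1.5462 bits
H(Q) = -[(3/8)·log₂(3/8) + (3/16)·log₂(3/16) + (7/16)·log₂(7/16)]
  = 0.5306 + 0.4528 + 0.5218
  = 1.5052 bits
H(P,Q) = -[(5/16)·log₂(5/16) + (1/16)·log₂(1/16) + (1/16)·log₂(1/16) + (1/16)·log₂(1/16) + (1/16)·log₂(1/16) + (1/8)·log₂(1/8) + (1/16)·log₂(1/16) + (1/4)·log₂(1/4)]
  = 0.5244 + 0.2500 + 0.2500 + 0.2500 + 0.2500 + 0.3750 + 0.2500 + 0.5000
  = 2.6494 bits

I(P;Q) = H(P) + H(Q) - H(P,Q)
  = 1.5462 + 1.5052 - 2.6494
  = 0.4020 bits

min(H(P), H(Q)) = min(1.5462, 1.5052) = 1.5052 bits
Since 0.4020 ≤ 1.5052, the bound is satisfied ✓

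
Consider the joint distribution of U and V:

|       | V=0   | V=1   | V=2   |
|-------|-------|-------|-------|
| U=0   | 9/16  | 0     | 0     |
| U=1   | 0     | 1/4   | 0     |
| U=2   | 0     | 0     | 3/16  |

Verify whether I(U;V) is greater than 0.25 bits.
Marginal P(U) (row sums):
  P(U=0) = 9/16 + 0 + 0 = 9/16
  P(U=1) = 0 + 1/4 + 0 = 1/4
  P(U=2) = 0 + 0 + 3/16 = 3/16
Marginal P(V) (column sums):
  P(V=0) = 9/16 + 0 + 0 = 9/16
  P(V=1) = 0 + 1/4 + 0 = 1/4
  P(V=2) = 0 + 0 + 3/16 = 3/16

H(U) = -[(9/16)·log₂(9/16) + (1/4)·log₂(1/4) + (3/16)·log₂(3/16)]
  = 0.4669 + 0.5000 + 0.4528
  = 1.4197 bits
H(V) = -[(9/16)·log₂(9/16) + (1/4)·log₂(1/4) + (3/16)·log₂(3/16)]
  = 0.4669 + 0.5000 + 0.4528
  = 1.4197 bits
H(U,V) = -[(9/16)·log₂(9/16) + (1/4)·log₂(1/4) + (3/16)·log₂(3/16)]
  = 0.4669 + 0.5000 + 0.4528
  = 1.4197 bits

I(U;V) = H(U) + H(V) - H(U,V)
  = 1.4197 + 1.4197 - 1.4197
  = 1.4197 bits

Yes. I(U;V) = 1.4197 bits, which is > 0.25 bits.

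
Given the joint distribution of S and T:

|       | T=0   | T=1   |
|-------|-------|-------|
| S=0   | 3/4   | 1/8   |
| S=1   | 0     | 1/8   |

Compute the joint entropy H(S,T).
H(S,T) = -Σ P(S,T) log₂ P(S,T), summed over the non-zero cells:
H(S,T) = -[(3/4)·log₂(3/4) + (1/8)·log₂(1/8) + (1/8)·log₂(1/8)]
  = 0.3113 + 0.3750 + 0.3750
  = 1.0613 bits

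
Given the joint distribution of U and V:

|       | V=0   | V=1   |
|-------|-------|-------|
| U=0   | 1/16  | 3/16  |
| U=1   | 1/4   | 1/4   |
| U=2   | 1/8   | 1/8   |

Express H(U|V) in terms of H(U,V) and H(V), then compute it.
H(U|V) = H(U,V) - H(V)

Marginal P(V) (column sums):
  P(V=0) = 1/16 + 1/4 + 1/8 = 7/16
  P(V=1) = 3/16 + 1/4 + 1/8 = 9/16

H(U,V) = -[(1/16)·log₂(1/16) + (3/16)·log₂(3/16) + (1/4)·log₂(1/4) + (1/4)·log₂(1/4) + (1/8)·log₂(1/8) + (1/8)·log₂(1/8)]
  = 0.2500 + 0.4528 + 0.5000 + 0.5000 + 0.3750 + 0.3750
  = 2.4528 bits
H(V) = -[(7/16)·log₂(7/16) + (9/16)·log₂(9/16)]
  = 0.5218 + 0.4669
  = 0.9887 bits

H(U|V) = 2.4528 - 0.9887 = 1.4641 bits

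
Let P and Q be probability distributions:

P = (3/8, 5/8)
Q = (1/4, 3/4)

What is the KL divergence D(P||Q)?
D(P||Q) = Σ P(i) log₂(P(i)/Q(i))
  i=0: (3/8) × log₂((3/8)/(1/4)) = (3/8) × log₂(3/2) = 0.2194
  i=1: (5/8) × log₂((5/8)/(3/4)) = (5/8) × log₂(5/6) = -0.1644
D(P||Q) = 0.2194 - 0.1644
  = 0.0550 bits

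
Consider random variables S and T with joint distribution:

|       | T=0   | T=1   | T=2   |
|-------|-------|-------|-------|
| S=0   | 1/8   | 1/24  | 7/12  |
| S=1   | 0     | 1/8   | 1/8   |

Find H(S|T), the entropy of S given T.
Marginal P(T) (column sums):
  P(T=0) = 1/8 + 0 = 1/8
  P(T=1) = 1/24 + 1/8 = 1/6
  P(T=2) = 7/12 + 1/8 = 17/24

H(S|T) = -Σ P(S,T)·log₂ P(S|T), where P(S|T) = P(S,T) / P(T)
  (cells with P(S,T) = 0 contribute 0)
  (S=0,T=0): P(S|T) = (1/8)/(1/8) = 1;  -(1/8)·log₂(1) = 0.0000
  (S=0,T=1): P(S|T) = (1/24)/(1/6) = 1/4;  -(1/24)·log₂(1/4) = 0.0833
  (S=0,T=2): P(S|T) = (7/12)/(17/24) = 14/17;  -(7/12)·log₂(14/17) = 0.1634
  (S=1,T=1): P(S|T) = (1/8)/(1/6) = 3/4;  -(1/8)·log₂(3/4) = 0.0519
  (S=1,T=2): P(S|T) = (1/8)/(17/24) = 3/17;  -(1/8)·log₂(3/17) = 0.3128
H(S|T) = 0.0000 + 0.0833 + 0.1634 + 0.0519 + 0.3128
  = 0.6114 bits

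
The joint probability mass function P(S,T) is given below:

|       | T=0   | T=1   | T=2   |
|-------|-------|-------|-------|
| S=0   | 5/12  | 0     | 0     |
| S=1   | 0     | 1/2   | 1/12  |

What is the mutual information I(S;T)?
Marginal P(S) (row sums):
  P(S=0) = 5/12 + 0 + 0 = 5/12
  P(S=1) = 0 + 1/2 + 1/12 = 7/12
Marginal P(T) (column sums):
  P(T=0) = 5/12 + 0 = 5/12
  P(T=1) = 0 + 1/2 = 1/2
  P(T=2) = 0 + 1/12 = 1/12

H(S) = -[(5/12)·log₂(5/12) + (7/12)·log₂(7/12)]
  = 0.5263 + 0.4536
  = 0.9799 bits
H(T) = -[(5/12)·log₂(5/12) + (1/2)·log₂(1/2) + (1/12)·log₂(1/12)]
  = 0.5263 + 0.5000 + 0.2987
  = 1.3250 bits
H(S,T) = -[(5/12)·log₂(5/12) + (1/2)·log₂(1/2) + (1/12)·log₂(1/12)]
  = 0.5263 + 0.5000 + 0.2987
  = 1.3250 bits

I(S;T) = H(S) + H(T) - H(S,T)
  = 0.9799 + 1.3250 - 1.3250
  = 0.9799 bits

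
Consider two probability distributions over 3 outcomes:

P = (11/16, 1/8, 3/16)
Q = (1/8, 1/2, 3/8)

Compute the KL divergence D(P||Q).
D(P||Q) = Σ P(i) log₂(P(i)/Q(i))
  i=0: (11/16) × log₂((11/16)/(1/8)) = (11/16) × log₂(11/2) = 1.6909
  i=1: (1/8) × log₂((1/8)/(1/2)) = (1/8) × log₂(1/4) = -0.2500
  i=2: (3/16) × log₂((3/16)/(3/8)) = (3/16) × log₂(1/2) = -0.1875
D(P||Q) = 1.6909 - 0.2500 - 0.1875
  = 1.2534 bits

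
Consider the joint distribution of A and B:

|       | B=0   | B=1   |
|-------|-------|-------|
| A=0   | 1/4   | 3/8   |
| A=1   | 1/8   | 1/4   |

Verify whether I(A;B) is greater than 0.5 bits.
Marginal P(A) (row sums):
  P(A=0) = 1/4 + 3/8 = 5/8
  P(A=1) = 1/8 + 1/4 = 3/8
Marginal P(B) (column sums):
  P(B=0) = 1/4 + 1/8 = 3/8
  P(B=1) = 3/8 + 1/4 = 5/8

H(A) = -[(5/8)·log₂(5/8) + (3/8)·log₂(3/8)]
  = 0.4238 + 0.5306
  = 0.9544 bits
H(B) = -[(3/8)·log₂(3/8) + (5/8)·log₂(5/8)]
  = 0.5306 + 0.4238
  = 0.9544 bits
H(A,B) = -[(1/4)·log₂(1/4) + (3/8)·log₂(3/8) + (1/8)·log₂(1/8) + (1/4)·log₂(1/4)]
  = 0.5000 + 0.5306 + 0.3750 + 0.5000
  = 1.9056 bits

I(A;B) = H(A) + H(B) - H(A,B)
  = 0.9544 + 0.9544 - 1.9056
  = 0.0032 bits

No. I(A;B) = 0.0032 bits, which is ≤ 0.5 bits.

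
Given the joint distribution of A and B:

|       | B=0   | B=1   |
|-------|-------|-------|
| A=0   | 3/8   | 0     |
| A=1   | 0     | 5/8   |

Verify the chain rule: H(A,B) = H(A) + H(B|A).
Left side:
H(A,B) = -[(3/8)·log₂(3/8) + (5/8)·log₂(5/8)]
  = 0.5306 + 0.4238
  = 0.9544 bits

Right side:
Marginal P(A) (row sums):
  P(A=0) = 3/8 + 0 = 3/8
  P(A=1) = 0 + 5/8 = 5/8
H(A) = -[(3/8)·log₂(3/8) + (5/8)·log₂(5/8)]
  = 0.5306 + 0.4238
  = 0.9544 bits
H(B|A) = -Σ P(A,B)·log₂ P(B|A), where P(B|A) = P(A,B) / P(A)
  (cells with P(A,B) = 0 contribute 0)
  (A=0,B=0): P(B|A) = (3/8)/(3/8) = 1;  -(3/8)·log₂(1) = 0.0000
  (A=1,B=1): P(B|A) = (5/8)/(5/8) = 1;  -(5/8)·log₂(1) = 0.0000
H(B|A) = 0.0000 + 0.0000
  = 0.0000 bits
H(A) + H(B|A) = 0.9544 + 0.0000 = 0.9544 bits

Both sides equal 0.9544 bits, so the chain rule holds ✓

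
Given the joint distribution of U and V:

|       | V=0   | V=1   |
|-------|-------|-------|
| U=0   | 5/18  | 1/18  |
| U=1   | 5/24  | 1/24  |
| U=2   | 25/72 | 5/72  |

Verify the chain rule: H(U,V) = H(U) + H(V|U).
Left side:
H(U,V) = -[(5/18)·log₂(5/18) + (1/18)·log₂(1/18) + (5/24)·log₂(5/24) + (1/24)·log₂(1/24) + (25/72)·log₂(25/72) + (5/72)·log₂(5/72)]
  = 0.5133 + 0.2317 + 0.4715 + 0.1910 + 0.5299 + 0.2672
  = 2.2046 bits

Right side:
Marginal P(U) (row sums):
  P(U=0) = 5/18 + 1/18 = 1/3
  P(U=1) = 5/24 + 1/24 = 1/4
  P(U=2) = 25/72 + 5/72 = 5/12
H(U) = -[(1/3)·log₂(1/3) + (1/4)·log₂(1/4) + (5/12)·log₂(5/12)]
  = 0.5283 + 0.5000 + 0.5263
  = 1.5546 bits
H(V|U) = -Σ P(U,V)·log₂ P(V|U), where P(V|U) = P(U,V) / P(U)
  (U=0,V=0): P(V|U) = (5/18)/(1/3) = 5/6;  -(5/18)·log₂(5/6) = 0.0731
  (U=0,V=1): P(V|U) = (1/18)/(1/3) = 1/6;  -(1/18)·log₂(1/6) = 0.1436
  (U=1,V=0): P(V|U) = (5/24)/(1/4) = 5/6;  -(5/24)·log₂(5/6) = 0.0548
  (U=1,V=1): P(V|U) = (1/24)/(1/4) = 1/6;  -(1/24)·log₂(1/6) = 0.1077
  (U=2,V=0): P(V|U) = (25/72)/(5/12) = 5/6;  -(25/72)·log₂(5/6) = 0.0913
  (U=2,V=1): P(V|U) = (5/72)/(5/12) = 1/6;  -(5/72)·log₂(1/6) = 0.1795
H(V|U) = 0.0731 + 0.1436 + 0.0548 + 0.1077 + 0.0913 + 0.1795
  = 0.6500 bits
H(U) + H(V|U) = 1.5546 + 0.6500 = 2.2046 bits

Both sides equal 2.2046 bits, so the chain rule holds ✓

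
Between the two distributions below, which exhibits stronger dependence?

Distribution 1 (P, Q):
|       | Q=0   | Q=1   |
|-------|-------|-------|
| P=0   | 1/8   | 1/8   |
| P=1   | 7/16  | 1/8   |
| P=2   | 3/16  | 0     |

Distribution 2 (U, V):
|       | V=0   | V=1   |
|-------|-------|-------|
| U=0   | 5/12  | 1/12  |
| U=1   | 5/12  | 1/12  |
Distribution 1 (P, Q):
Marginal P(P) (row sums):
  P(P=0) = 1/8 + 1/8 = 1/4
  P(P=1) = 7/16 + 1/8 = 9/16
  P(P=2) = 3/16 + 0 = 3/16
Marginal P(Q) (column sums):
  P(Q=0) = 1/8 + 7/16 + 3/16 = 3/4
  P(Q=1) = 1/8 + 1/8 + 0 = 1/4

H(P) = -[(1/4)·log₂(1/4) + (9/16)·log₂(9/16) + (3/16)·log₂(3/16)]
  = 0.5000 + 0.4669 + 0.4528
  = 1.4197 bits
H(Q) = -[(3/4)·log₂(3/4) + (1/4)·log₂(1/4)]
  = 0.3113 + 0.5000
  = 0.8113 bits
H(P,Q) = -[(1/8)·log₂(1/8) + (1/8)·log₂(1/8) + (7/16)·log₂(7/16) + (1/8)·log₂(1/8) + (3/16)·log₂(3/16)]
  = 0.3750 + 0.3750 + 0.5218 + 0.3750 + 0.4528
  = 2.0996 bits

I(P;Q) = H(P) + H(Q) - H(P,Q)
  = 1.4197 + 0.8113 - 2.0996
  = 0.1314 bits

Distribution 2 (U, V):
Marginal P(U) (row sums):
  P(U=0) = 5/12 + 1/12 = 1/2
  P(U=1) = 5/12 + 1/12 = 1/2
Marginal P(V) (column sums):
  P(V=0) = 5/12 + 5/12 = 5/6
  P(V=1) = 1/12 + 1/12 = 1/6

H(U) = -[(1/2)·log₂(1/2) + (1/2)·log₂(1/2)]
  = 0.5000 + 0.5000
  = 1.0000 bits
H(V) = -[(5/6)·log₂(5/6) + (1/6)·log₂(1/6)]
  = 0.2192 + 0.4308
  = 0.6500 bits
H(U,V) = -[(5/12)·log₂(5/12) + (1/12)·log₂(1/12) + (5/12)·log₂(5/12) + (1/12)·log₂(1/12)]
  = 0.5263 + 0.2987 + 0.5263 + 0.2987
  = 1.6500 bits

I(U;V) = H(U) + H(V) - H(U,V)
  = 1.0000 + 0.6500 - 1.6500
  = 0.0000 bits

I(P;Q) = 0.1314 bits > I(U;V) = 0.0000 bits, so (P, Q) has the higher mutual information (stronger dependence).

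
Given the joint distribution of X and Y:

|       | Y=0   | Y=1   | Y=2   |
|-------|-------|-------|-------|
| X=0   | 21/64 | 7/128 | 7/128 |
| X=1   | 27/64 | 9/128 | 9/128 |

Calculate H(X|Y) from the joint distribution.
Marginal P(Y) (column sums):
  P(Y=0) = 21/64 + 27/64 = 3/4
  P(Y=1) = 7/128 + 9/128 = 1/8
  P(Y=2) = 7/128 + 9/128 = 1/8

H(X|Y) = -Σ P(X,Y)·log₂ P(X|Y), where P(X|Y) = P(X,Y) / P(Y)
  (X=0,Y=0): P(X|Y) = (21/64)/(3/4) = 7/16;  -(21/64)·log₂(7/16) = 0.3913
  (X=0,Y=1): P(X|Y) = (7/128)/(1/8) = 7/16;  -(7/128)·log₂(7/16) = 0.0652
  (X=0,Y=2): P(X|Y) = (7/128)/(1/8) = 7/16;  -(7/128)·log₂(7/16) = 0.0652
  (X=1,Y=0): P(X|Y) = (27/64)/(3/4) = 9/16;  -(27/64)·log₂(9/16) = 0.3502
  (X=1,Y=1): P(X|Y) = (9/128)/(1/8) = 9/16;  -(9/128)·log₂(9/16) = 0.0584
  (X=1,Y=2): P(X|Y) = (9/128)/(1/8) = 9/16;  -(9/128)·log₂(9/16) = 0.0584
H(X|Y) = 0.3913 + 0.0652 + 0.0652 + 0.3502 + 0.0584 + 0.0584
  = 0.9887 bits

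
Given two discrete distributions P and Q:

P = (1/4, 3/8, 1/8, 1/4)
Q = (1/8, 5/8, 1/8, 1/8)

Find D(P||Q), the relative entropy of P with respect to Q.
D(P||Q) = Σ P(i) log₂(P(i)/Q(i))
  i=0: (1/4) × log₂((1/4)/(1/8)) = (1/4) × log₂(2) = 0.2500
  i=1: (3/8) × log₂((3/8)/(5/8)) = (3/8) × log₂(3/5) = -0.2764
  i=2: (1/8) × log₂((1/8)/(1/8)) = (1/8) × log₂(1) = 0.0000
  i=3: (1/4) × log₂((1/4)/(1/8)) = (1/4) × log₂(2) = 0.2500
D(P||Q) = 0.2500 - 0.2764 + 0.0000 + 0.2500
  = 0.2236 bits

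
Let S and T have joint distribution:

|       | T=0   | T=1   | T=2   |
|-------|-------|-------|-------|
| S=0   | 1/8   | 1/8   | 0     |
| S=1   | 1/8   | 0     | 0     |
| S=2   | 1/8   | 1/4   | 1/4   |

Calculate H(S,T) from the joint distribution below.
H(S,T) = -Σ P(S,T) log₂ P(S,T), summed over the non-zero cells:
H(S,T) = -[(1/8)·log₂(1/8) + (1/8)·log₂(1/8) + (1/8)·log₂(1/8) + (1/8)·log₂(1/8) + (1/4)·log₂(1/4) + (1/4)·log₂(1/4)]
  = 0.3750 + 0.3750 + 0.3750 + 0.3750 + 0.5000 + 0.5000
  = 2.5000 bits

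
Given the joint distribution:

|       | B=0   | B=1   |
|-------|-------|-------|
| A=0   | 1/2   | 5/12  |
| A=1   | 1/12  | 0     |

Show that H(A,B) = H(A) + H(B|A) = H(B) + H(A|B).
Marginal P(A) (row sums):
  P(A=0) = 1/2 + 5/12 = 11/12
  P(A=1) = 1/12 + 0 = 1/12
Marginal P(B) (column sums):
  P(B=0) = 1/2 + 1/12 = 7/12
  P(B=1) = 5/12 + 0 = 5/12

Decomposition 1: H(A) + H(B|A)
H(A) = -[(11/12)·log₂(11/12) + (1/12)·log₂(1/12)]
  = 0.1151 + 0.2987
  = 0.4138 bits
H(B|A) = -Σ P(A,B)·log₂ P(B|A), where P(B|A) = P(A,B) / P(A)
  (cells with P(A,B) = 0 contribute 0)
  (A=0,B=0): P(B|A) = (1/2)/(11/12) = 6/11;  -(1/2)·log₂(6/11) = 0.4372
  (A=0,B=1): P(B|A) = (5/12)/(11/12) = 5/11;  -(5/12)·log₂(5/11) = 0.4740
  (A=1,B=0): P(B|A) = (1/12)/(1/12) = 1;  -(1/12)·log₂(1) = 0.0000
H(B|A) = 0.4372 + 0.4740 + 0.0000
  = 0.9112 bits
H(A) + H(B|A) = 0.4138 + 0.9112 = 1.3250 bits

Decomposition 2: H(B) + H(A|B)
H(B) = -[(7/12)·log₂(7/12) + (5/12)·log₂(5/12)]
  = 0.4536 + 0.5263
  = 0.9799 bits
H(A|B) = -Σ P(A,B)·log₂ P(A|B), where P(A|B) = P(A,B) / P(B)
  (cells with P(A,B) = 0 contribute 0)
  (A=0,B=0): P(A|B) = (1/2)/(7/12) = 6/7;  -(1/2)·log₂(6/7) = 0.1112
  (A=0,B=1): P(A|B) = (5/12)/(5/12) = 1;  -(5/12)·log₂(1) = 0.0000
  (A=1,B=0): P(A|B) = (1/12)/(7/12) = 1/7;  -(1/12)·log₂(1/7) = 0.2339
H(A|B) = 0.1112 + 0.0000 + 0.2339
  = 0.3451 bits
H(B) + H(A|B) = 0.9799 + 0.3451 = 1.3250 bits

Direct computation of the joint entropy:
H(A,B) = -[(1/2)·log₂(1/2) + (5/12)·log₂(5/12) + (1/12)·log₂(1/12)]
  = 0.5000 + 0.5263 + 0.2987
  = 1.3250 bits

All three agree: H(A,B) = 1.3250 bits ✓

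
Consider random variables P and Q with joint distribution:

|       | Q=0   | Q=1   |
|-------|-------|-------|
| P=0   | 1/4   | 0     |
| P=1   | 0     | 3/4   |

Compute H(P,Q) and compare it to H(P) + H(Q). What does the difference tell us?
Marginal P(P) (row sums):
  P(P=0) = 1/4 + 0 = 1/4
  P(P=1) = 0 + 3/4 = 3/4
Marginal P(Q) (column sums):
  P(Q=0) = 1/4 + 0 = 1/4
  P(Q=1) = 0 + 3/4 = 3/4

H(P,Q) = -[(1/4)·log₂(1/4) + (3/4)·log₂(3/4)]
  = 0.5000 + 0.3113
  = 0.8113 bits
H(P) = -[(1/4)·log₂(1/4) + (3/4)·log₂(3/4)]
  = 0.5000 + 0.3113
  = 0.8113 bits
H(Q) = -[(1/4)·log₂(1/4) + (3/4)·log₂(3/4)]
  = 0.5000 + 0.3113
  = 0.8113 bits

H(P) + H(Q) = 0.8113 + 0.8113 = 1.6226 bits
Difference: H(P) + H(Q) - H(P,Q) = 1.6226 - 0.8113 = 0.8113 bits = I(P;Q)

The difference is the mutual information; it is positive here, so P and Q are dependent (knowing one reduces uncertainty about the other by 0.8113 bits).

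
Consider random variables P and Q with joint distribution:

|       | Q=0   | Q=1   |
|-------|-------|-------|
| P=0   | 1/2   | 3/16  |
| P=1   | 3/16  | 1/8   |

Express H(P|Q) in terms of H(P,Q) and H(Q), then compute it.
H(P|Q) = H(P,Q) - H(Q)

Marginal P(Q) (column sums):
  P(Q=0) = 1/2 + 3/16 = 11/16
  P(Q=1) = 3/16 + 1/8 = 5/16

H(P,Q) = -[(1/2)·log₂(1/2) + (3/16)·log₂(3/16) + (3/16)·log₂(3/16) + (1/8)·log₂(1/8)]
  = 0.5000 + 0.4528 + 0.4528 + 0.3750
  = 1.7806 bits
H(Q) = -[(11/16)·log₂(11/16) + (5/16)·log₂(5/16)]
  = 0.3716 + 0.5244
  = 0.8960 bits

H(P|Q) = 1.7806 - 0.8960 = 0.8846 bits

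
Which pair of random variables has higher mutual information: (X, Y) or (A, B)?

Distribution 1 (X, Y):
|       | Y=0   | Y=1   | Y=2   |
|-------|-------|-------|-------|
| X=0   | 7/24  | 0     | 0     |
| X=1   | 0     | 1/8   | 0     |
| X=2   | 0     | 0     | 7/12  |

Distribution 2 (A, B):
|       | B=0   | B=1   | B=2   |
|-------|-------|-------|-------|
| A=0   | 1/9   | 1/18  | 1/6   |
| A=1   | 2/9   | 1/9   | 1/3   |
Distribution 1 (X, Y):
Marginal P(X) (row sums):
  P(X=0) = 7/24 + 0 + 0 = 7/24
  P(X=1) = 0 + 1/8 + 0 = 1/8
  P(X=2) = 0 + 0 + 7/12 = 7/12
Marginal P(Y) (column sums):
  P(Y=0) = 7/24 + 0 + 0 = 7/24
  P(Y=1) = 0 + 1/8 + 0 = 1/8
  P(Y=2) = 0 + 0 + 7/12 = 7/12

H(X) = -[(7/24)·log₂(7/24) + (1/8)·log₂(1/8) + (7/12)·log₂(7/12)]
  = 0.5185 + 0.3750 + 0.4536
  = 1.3471 bits
H(Y) = -[(7/24)·log₂(7/24) + (1/8)·log₂(1/8) + (7/12)·log₂(7/12)]
  = 0.5185 + 0.3750 + 0.4536
  = 1.3471 bits
H(X,Y) = -[(7/24)·log₂(7/24) + (1/8)·log₂(1/8) + (7/12)·log₂(7/12)]
  = 0.5185 + 0.3750 + 0.4536
  = 1.3471 bits

I(X;Y) = H(X) + H(Y) - H(X,Y)
  = 1.3471 + 1.3471 - 1.3471
  = 1.3471 bits

Distribution 2 (A, B):
Marginal P(A) (row sums):
  P(A=0) = 1/9 + 1/18 + 1/6 = 1/3
  P(A=1) = 2/9 + 1/9 + 1/3 = 2/3
Marginal P(B) (column sums):
  P(B=0) = 1/9 + 2/9 = 1/3
  P(B=1) = 1/18 + 1/9 = 1/6
  P(B=2) = 1/6 + 1/3 = 1/2

H(A) = -[(1/3)·log₂(1/3) + (2/3)·log₂(2/3)]
  = 0.5283 + 0.3900
  = 0.9183 bits
H(B) = -[(1/3)·log₂(1/3) + (1/6)·log₂(1/6) + (1/2)·log₂(1/2)]
  = 0.5283 + 0.4308 + 0.5000
  = 1.4591 bits
H(A,B) = -[(1/9)·log₂(1/9) + (1/18)·log₂(1/18) + (1/6)·log₂(1/6) + (2/9)·log₂(2/9) + (1/9)·log₂(1/9) + (1/3)·log₂(1/3)]
  = 0.3522 + 0.2317 + 0.4308 + 0.4822 + 0.3522 + 0.5283
  = 2.3774 bits

I(A;B) = H(A) + H(B) - H(A,B)
  = 0.9183 + 1.4591 - 2.3774
  = 0.0000 bits

I(X;Y) = 1.3471 bits > I(A;B) = 0.0000 bits, so (X, Y) has the higher mutual information (stronger dependence).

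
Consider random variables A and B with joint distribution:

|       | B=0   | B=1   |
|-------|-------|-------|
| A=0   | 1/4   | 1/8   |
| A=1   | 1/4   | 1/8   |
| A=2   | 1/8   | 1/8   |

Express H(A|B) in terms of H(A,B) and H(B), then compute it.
H(A|B) = H(A,B) - H(B)

Marginal P(B) (column sums):
  P(B=0) = 1/4 + 1/4 + 1/8 = 5/8
  P(B=1) = 1/8 + 1/8 + 1/8 = 3/8

H(A,B) = -[(1/4)·log₂(1/4) + (1/8)·log₂(1/8) + (1/4)·log₂(1/4) + (1/8)·log₂(1/8) + (1/8)·log₂(1/8) + (1/8)·log₂(1/8)]
  = 0.5000 + 0.3750 + 0.5000 + 0.3750 + 0.3750 + 0.3750
  = 2.5000 bits
H(B) = -[(5/8)·log₂(5/8) + (3/8)·log₂(3/8)]
  = 0.4238 + 0.5306
  = 0.9544 bits

H(A|B) = 2.5000 - 0.9544 = 1.5456 bits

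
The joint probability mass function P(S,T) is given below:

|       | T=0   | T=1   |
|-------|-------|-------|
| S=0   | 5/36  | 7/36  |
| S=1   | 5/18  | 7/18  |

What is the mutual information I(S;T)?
Marginal P(S) (row sums):
  P(S=0) = 5/36 + 7/36 = 1/3
  P(S=1) = 5/18 + 7/18 = 2/3
Marginal P(T) (column sums):
  P(T=0) = 5/36 + 5/18 = 5/12
  P(T=1) = 7/36 + 7/18 = 7/12

H(S) = -[(1/3)·log₂(1/3) + (2/3)·log₂(2/3)]
  = 0.5283 + 0.3900
  = 0.9183 bits
H(T) = -[(5/12)·log₂(5/12) + (7/12)·log₂(7/12)]
  = 0.5263 + 0.4536
  = 0.9799 bits
H(S,T) = -[(5/36)·log₂(5/36) + (7/36)·log₂(7/36) + (5/18)·log₂(5/18) + (7/18)·log₂(7/18)]
  = 0.3956 + 0.4594 + 0.5133 + 0.5299
  = 1.8982 bits

I(S;T) = H(S) + H(T) - H(S,T)
  = 0.9183 + 0.9799 - 1.8982
  = 0.0000 bits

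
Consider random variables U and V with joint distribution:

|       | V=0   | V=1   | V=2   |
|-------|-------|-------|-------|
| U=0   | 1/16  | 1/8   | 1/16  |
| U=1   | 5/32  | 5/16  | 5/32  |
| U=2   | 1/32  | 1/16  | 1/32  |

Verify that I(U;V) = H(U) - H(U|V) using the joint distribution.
Left side, from I(U;V) = H(U) + H(V) - H(U,V):
Marginal P(U) (row sums):
  P(U=0) = 1/16 + 1/8 + 1/16 = 1/4
  P(U=1) = 5/32 + 5/16 + 5/32 = 5/8
  P(U=2) = 1/32 + 1/16 + 1/32 = 1/8
Marginal P(V) (column sums):
  P(V=0) = 1/16 + 5/32 + 1/32 = 1/4
  P(V=1) = 1/8 + 5/16 + 1/16 = 1/2
  P(V=2) = 1/16 + 5/32 + 1/32 = 1/4

H(U) = -[(1/4)·log₂(1/4) + (5/8)·log₂(5/8) + (1/8)·log₂(1/8)]
  = 0.5000 + 0.4238 + 0.3750
  = 1.2988 bits
H(V) = -[(1/4)·log₂(1/4) + (1/2)·log₂(1/2) + (1/4)·log₂(1/4)]
  = 0.5000 + 0.5000 + 0.5000
  = 1.5000 bits
H(U,V) = -[(1/16)·log₂(1/16) + (1/8)·log₂(1/8) + (1/16)·log₂(1/16) + (5/32)·log₂(5/32) + (5/16)·log₂(5/16) + (5/32)·log₂(5/32) + (1/32)·log₂(1/32) + (1/16)·log₂(1/16) + (1/32)·log₂(1/32)]
  = 0.2500 + 0.3750 + 0.2500 + 0.4184 + 0.5244 + 0.4184 + 0.1563 + 0.2500 + 0.1563
  = 2.7988 bits

I(U;V) = H(U) + H(V) - H(U,V)
  = 1.2988 + 1.5000 - 2.7988
  = 0.0000 bits

Right side, with H(U|V) computed directly from the conditional probabilities:
H(U|V) = -Σ P(U,V)·log₂ P(U|V), where P(U|V) = P(U,V) / P(V)
  (U=0,V=0): P(U|V) = (1/16)/(1/4) = 1/4;  -(1/16)·log₂(1/4) = 0.1250
  (U=0,V=1): P(U|V) = (1/8)/(1/2) = 1/4;  -(1/8)·log₂(1/4) = 0.2500
  (U=0,V=2): P(U|V) = (1/16)/(1/4) = 1/4;  -(1/16)·log₂(1/4) = 0.1250
  (U=1,V=0): P(U|V) = (5/32)/(1/4) = 5/8;  -(5/32)·log₂(5/8) = 0.1059
  (U=1,V=1): P(U|V) = (5/16)/(1/2) = 5/8;  -(5/16)·log₂(5/8) = 0.2119
  (U=1,V=2): P(U|V) = (5/32)/(1/4) = 5/8;  -(5/32)·log₂(5/8) = 0.1059
  (U=2,V=0): P(U|V) = (1/32)/(1/4) = 1/8;  -(1/32)·log₂(1/8) = 0.0938
  (U=2,V=1): P(U|V) = (1/16)/(1/2) = 1/8;  -(1/16)·log₂(1/8) = 0.1875
  (U=2,V=2): P(U|V) = (1/32)/(1/4) = 1/8;  -(1/32)·log₂(1/8) = 0.0938
H(U|V) = 0.1250 + 0.2500 + 0.1250 + 0.1059 + 0.2119 + 0.1059 + 0.0938 + 0.1875 + 0.0938
  = 1.2988 bits
H(U) - H(U|V) = 1.2988 - 1.2988 = 0.0000 bits

Both sides equal 0.0000 bits, so I(U;V) = H(U) - H(U|V) ✓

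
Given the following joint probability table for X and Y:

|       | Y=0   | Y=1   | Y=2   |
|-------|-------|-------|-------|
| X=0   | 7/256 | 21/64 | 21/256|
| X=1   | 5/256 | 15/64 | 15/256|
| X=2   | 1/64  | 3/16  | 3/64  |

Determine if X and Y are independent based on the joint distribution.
Marginal P(X) (row sums):
  P(X=0) = 7/256 + 21/64 + 21/256 = 7/16
  P(X=1) = 5/256 + 15/64 + 15/256 = 5/16
  P(X=2) = 1/64 + 3/16 + 3/64 = 1/4
Marginal P(Y) (column sums):
  P(Y=0) = 7/256 + 5/256 + 1/64 = 1/16
  P(Y=1) = 21/64 + 15/64 + 3/16 = 3/4
  P(Y=2) = 21/256 + 15/256 + 3/64 = 3/16

X and Y are independent iff P(X=i,Y=j) = P(X=i)·P(Y=j) for every cell.
  P(X=0)·P(Y=0) = 7/16 × 1/16 = 7/256 = P(X=0,Y=0) ✓
  P(X=0)·P(Y=1) = 7/16 × 3/4 = 21/64 = P(X=0,Y=1) ✓
  P(X=0)·P(Y=2) = 7/16 × 3/16 = 21/256 = P(X=0,Y=2) ✓
  P(X=1)·P(Y=0) = 5/16 × 1/16 = 5/256 = P(X=1,Y=0) ✓
  P(X=1)·P(Y=1) = 5/16 × 3/4 = 15/64 = P(X=1,Y=1) ✓
  P(X=1)·P(Y=2) = 5/16 × 3/16 = 15/256 = P(X=1,Y=2) ✓
  P(X=2)·P(Y=0) = 1/4 × 1/16 = 1/64 = P(X=2,Y=0) ✓
  P(X=2)·P(Y=1) = 1/4 × 3/4 = 3/16 = P(X=2,Y=1) ✓
  P(X=2)·P(Y=2) = 1/4 × 3/16 = 3/64 = P(X=2,Y=2) ✓

Yes, X and Y are independent: every cell factors, so I(X;Y) = 0 bits.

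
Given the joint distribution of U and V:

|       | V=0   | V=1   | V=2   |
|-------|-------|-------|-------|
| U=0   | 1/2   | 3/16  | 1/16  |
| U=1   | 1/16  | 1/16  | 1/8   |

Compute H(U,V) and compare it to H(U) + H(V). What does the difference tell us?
Marginal P(U) (row sums):
  P(U=0) = 1/2 + 3/16 + 1/16 = 3/4
  P(U=1) = 1/16 + 1/16 + 1/8 = 1/4
Marginal P(V) (column sums):
  P(V=0) = 1/2 + 1/16 = 9/16
  P(V=1) = 3/16 + 1/16 = 1/4
  P(V=2) = 1/16 + 1/8 = 3/16

H(U,V) = -[(1/2)·log₂(1/2) + (3/16)·log₂(3/16) + (1/16)·log₂(1/16) + (1/16)·log₂(1/16) + (1/16)·log₂(1/16) + (1/8)·log₂(1/8)]
  = 0.5000 + 0.4528 + 0.2500 + 0.2500 + 0.2500 + 0.3750
  = 2.0778 bits
H(U) = -[(3/4)·log₂(3/4) + (1/4)·log₂(1/4)]
  = 0.3113 + 0.5000
  = 0.8113 bits
H(V) = -[(9/16)·log₂(9/16) + (1/4)·log₂(1/4) + (3/16)·log₂(3/16)]
  = 0.4669 + 0.5000 + 0.4528
  = 1.4197 bits

H(U) + H(V) = 0.8113 + 1.4197 = 2.2310 bits
Difference: H(U) + H(V) - H(U,V) = 2.2310 - 2.0778 = 0.1532 bits = I(U;V)

The difference is the mutual information; it is positive here, so U and V are dependent (knowing one reduces uncertainty about the other by 0.1532 bits).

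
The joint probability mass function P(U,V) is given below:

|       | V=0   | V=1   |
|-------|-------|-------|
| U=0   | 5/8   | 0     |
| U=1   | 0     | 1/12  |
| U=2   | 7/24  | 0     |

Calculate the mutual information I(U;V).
Marginal P(U) (row sums):
  P(U=0) = 5/8 + 0 = 5/8
  P(U=1) = 0 + 1/12 = 1/12
  P(U=2) = 7/24 + 0 = 7/24
Marginal P(V) (column sums):
  P(V=0) = 5/8 + 0 + 7/24 = 11/12
  P(V=1) = 0 + 1/12 + 0 = 1/12

H(U) = -[(5/8)·log₂(5/8) + (1/12)·log₂(1/12) + (7/24)·log₂(7/24)]
  = 0.4238 + 0.2987 + 0.5185
  = 1.2410 bits
H(V) = -[(11/12)·log₂(11/12) + (1/12)·log₂(1/12)]
  = 0.1151 + 0.2987
  = 0.4138 bits
H(U,V) = -[(5/8)·log₂(5/8) + (1/12)·log₂(1/12) + (7/24)·log₂(7/24)]
  = 0.4238 + 0.2987 + 0.5185
  = 1.2410 bits

I(U;V) = H(U) + H(V) - H(U,V)
  = 1.2410 + 0.4138 - 1.2410
  = 0.4138 bits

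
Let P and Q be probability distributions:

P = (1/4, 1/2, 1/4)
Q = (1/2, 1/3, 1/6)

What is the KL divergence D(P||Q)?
D(P||Q) = Σ P(i) log₂(P(i)/Q(i))
  i=0: (1/4) × log₂((1/4)/(1/2)) = (1/4) × log₂(1/2) = -0.2500
  i=1: (1/2) × log₂((1/2)/(1/3)) = (1/2) × log₂(3/2) = 0.2925
  i=2: (1/4) × log₂((1/4)/(1/6)) = (1/4) × log₂(3/2) = 0.1462
D(P||Q) = -0.2500 + 0.2925 + 0.1462
  = 0.1887 bits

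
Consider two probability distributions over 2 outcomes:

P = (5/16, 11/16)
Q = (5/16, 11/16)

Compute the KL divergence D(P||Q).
D(P||Q) = Σ P(i) log₂(P(i)/Q(i))
  i=0: (5/16) × log₂((5/16)/(5/16)) = (5/16) × log₂(1) = 0.0000
  i=1: (11/16) × log₂((11/16)/(11/16)) = (11/16) × log₂(1) = 0.0000
D(P||Q) = 0.0000 + 0.0000
  = 0.0000 bits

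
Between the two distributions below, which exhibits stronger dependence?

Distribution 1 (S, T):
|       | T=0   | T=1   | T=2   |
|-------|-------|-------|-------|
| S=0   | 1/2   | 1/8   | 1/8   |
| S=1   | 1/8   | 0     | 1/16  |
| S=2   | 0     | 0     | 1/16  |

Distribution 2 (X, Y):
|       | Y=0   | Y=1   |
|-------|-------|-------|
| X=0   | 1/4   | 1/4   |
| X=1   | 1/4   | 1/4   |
Distribution 1 (S, T):
Marginal P(S) (row sums):
  P(S=0) = 1/2 + 1/8 + 1/8 = 3/4
  P(S=1) = 1/8 + 0 + 1/16 = 3/16
  P(S=2) = 0 + 0 + 1/16 = 1/16
Marginal P(T) (column sums):
  P(T=0) = 1/2 + 1/8 + 0 = 5/8
  P(T=1) = 1/8 + 0 + 0 = 1/8
  P(T=2) = 1/8 + 1/16 + 1/16 = 1/4

H(S) = -[(3/4)·log₂(3/4) + (3/16)·log₂(3/16) + (1/16)·log₂(1/16)]
  = 0.3113 + 0.4528 + 0.2500
  = 1.0141 bits
H(T) = -[(5/8)·log₂(5/8) + (1/8)·log₂(1/8) + (1/4)·log₂(1/4)]
  = 0.4238 + 0.3750 + 0.5000
  = 1.2988 bits
H(S,T) = -[(1/2)·log₂(1/2) + (1/8)·log₂(1/8) + (1/8)·log₂(1/8) + (1/8)·log₂(1/8) + (1/16)·log₂(1/16) + (1/16)·log₂(1/16)]
  = 0.5000 + 0.3750 + 0.3750 + 0.3750 + 0.2500 + 0.2500
  = 2.1250 bits

I(S;T) = H(S) + H(T) - H(S,T)
  = 1.0141 + 1.2988 - 2.1250
  = 0.1879 bits

Distribution 2 (X, Y):
Marginal P(X) (row sums):
  P(X=0) = 1/4 + 1/4 = 1/2
  P(X=1) = 1/4 + 1/4 = 1/2
Marginal P(Y) (column sums):
  P(Y=0) = 1/4 + 1/4 = 1/2
  P(Y=1) = 1/4 + 1/4 = 1/2

H(X) = -[(1/2)·log₂(1/2) + (1/2)·log₂(1/2)]
  = 0.5000 + 0.5000
  = 1.0000 bits
H(Y) = -[(1/2)·log₂(1/2) + (1/2)·log₂(1/2)]
  = 0.5000 + 0.5000
  = 1.0000 bits
H(X,Y) = -[(1/4)·log₂(1/4) + (1/4)·log₂(1/4) + (1/4)·log₂(1/4) + (1/4)·log₂(1/4)]
  = 0.5000 + 0.5000 + 0.5000 + 0.5000
  = 2.0000 bits

I(X;Y) = H(X) + H(Y) - H(X,Y)
  = 1.0000 + 1.0000 - 2.0000
  = 0.0000 bits

I(S;T) = 0.1879 bits > I(X;Y) = 0.0000 bits, so (S, T) has the higher mutual information (stronger dependence).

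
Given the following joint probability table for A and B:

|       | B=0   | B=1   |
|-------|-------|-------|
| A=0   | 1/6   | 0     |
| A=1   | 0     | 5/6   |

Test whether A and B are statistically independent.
Marginal P(A) (row sums):
  P(A=0) = 1/6 + 0 = 1/6
  P(A=1) = 0 + 5/6 = 5/6
Marginal P(B) (column sums):
  P(B=0) = 1/6 + 0 = 1/6
  P(B=1) = 0 + 5/6 = 5/6

A and B are independent iff P(A=i,B=j) = P(A=i)·P(B=j) for every cell.
  P(A=0)·P(B=0) = 1/6 × 1/6 = 1/36, but P(A=0,B=0) = 1/6 ✗

No, A and B are not independent. Quantitatively, I(A;B) > 0:

H(A) = -[(1/6)·log₂(1/6) + (5/6)·log₂(5/6)]
  = 0.4308 + 0.2192
  = 0.6500 bits
H(B) = -[(1/6)·log₂(1/6) + (5/6)·log₂(5/6)]
  = 0.4308 + 0.2192
  = 0.6500 bits
H(A,B) = -[(1/6)·log₂(1/6) + (5/6)·log₂(5/6)]
  = 0.4308 + 0.2192
  = 0.6500 bits
I(A;B) = H(A) + H(B) - H(A,B) = 0.6500 + 0.6500 - 0.6500 = 0.6500 bits > 0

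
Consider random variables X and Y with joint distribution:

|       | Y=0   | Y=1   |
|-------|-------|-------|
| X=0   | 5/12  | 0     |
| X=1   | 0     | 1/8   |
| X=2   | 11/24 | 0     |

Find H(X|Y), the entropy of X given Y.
Marginal P(Y) (column sums):
  P(Y=0) = 5/12 + 0 + 11/24 = 7/8
  P(Y=1) = 0 + 1/8 + 0 = 1/8

H(X|Y) = -Σ P(X,Y)·log₂ P(X|Y), where P(X|Y) = P(X,Y) / P(Y)
  (cells with P(X,Y) = 0 contribute 0)
  (X=0,Y=0): P(X|Y) = (5/12)/(7/8) = 10/21;  -(5/12)·log₂(10/21) = 0.4460
  (X=1,Y=1): P(X|Y) = (1/8)/(1/8) = 1;  -(1/8)·log₂(1) = 0.0000
  (X=2,Y=0): P(X|Y) = (11/24)/(7/8) = 11/21;  -(11/24)·log₂(11/21) = 0.4276
H(X|Y) = 0.4460 + 0.0000 + 0.4276
  = 0.8736 bits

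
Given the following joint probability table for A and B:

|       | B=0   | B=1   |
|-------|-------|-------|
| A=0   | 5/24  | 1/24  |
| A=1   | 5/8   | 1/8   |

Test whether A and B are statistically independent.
Marginal P(A) (row sums):
  P(A=0) = 5/24 + 1/24 = 1/4
  P(A=1) = 5/8 + 1/8 = 3/4
Marginal P(B) (column sums):
  P(B=0) = 5/24 + 5/8 = 5/6
  P(B=1) = 1/24 + 1/8 = 1/6

A and B are independent iff P(A=i,B=j) = P(A=i)·P(B=j) for every cell.
  P(A=0)·P(B=0) = 1/4 × 5/6 = 5/24 = P(A=0,B=0) ✓
  P(A=0)·P(B=1) = 1/4 × 1/6 = 1/24 = P(A=0,B=1) ✓
  P(A=1)·P(B=0) = 3/4 × 5/6 = 5/8 = P(A=1,B=0) ✓
  P(A=1)·P(B=1) = 3/4 × 1/6 = 1/8 = P(A=1,B=1) ✓

Yes, A and B are independent: every cell factors, so I(A;B) = 0 bits.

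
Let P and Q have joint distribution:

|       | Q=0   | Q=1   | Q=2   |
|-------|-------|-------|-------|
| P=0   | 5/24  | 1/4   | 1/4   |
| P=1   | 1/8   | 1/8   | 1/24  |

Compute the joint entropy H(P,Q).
H(P,Q) = -Σ P(P,Q) log₂ P(P,Q), summed over the non-zero cells:
H(P,Q) = -[(5/24)·log₂(5/24) + (1/4)·log₂(1/4) + (1/4)·log₂(1/4) + (1/8)·log₂(1/8) + (1/8)·log₂(1/8) + (1/24)·log₂(1/24)]
  = 0.4715 + 0.5000 + 0.5000 + 0.3750 + 0.3750 + 0.1910
  = 2.4125 bits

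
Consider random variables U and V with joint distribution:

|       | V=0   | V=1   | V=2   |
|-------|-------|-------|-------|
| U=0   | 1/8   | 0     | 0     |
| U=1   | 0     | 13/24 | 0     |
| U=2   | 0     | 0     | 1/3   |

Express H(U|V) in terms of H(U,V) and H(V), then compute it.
H(U|V) = H(U,V) - H(V)

Marginal P(V) (column sums):
  P(V=0) = 1/8 + 0 + 0 = 1/8
  P(V=1) = 0 + 13/24 + 0 = 13/24
  P(V=2) = 0 + 0 + 1/3 = 1/3

H(U,V) = -[(1/8)·log₂(1/8) + (13/24)·log₂(13/24) + (1/3)·log₂(1/3)]
  = 0.3750 + 0.4791 + 0.5283
  = 1.3824 bits
H(V) = -[(1/8)·log₂(1/8) + (13/24)·log₂(13/24) + (1/3)·log₂(1/3)]
  = 0.3750 + 0.4791 + 0.5283
  = 1.3824 bits

H(U|V) = 1.3824 - 1.3824 = 0.0000 bits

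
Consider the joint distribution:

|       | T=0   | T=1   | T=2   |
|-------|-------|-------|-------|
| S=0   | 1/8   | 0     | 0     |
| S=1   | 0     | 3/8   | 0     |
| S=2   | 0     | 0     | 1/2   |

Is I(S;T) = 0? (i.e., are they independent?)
Marginal P(S) (row sums):
  P(S=0) = 1/8 + 0 + 0 = 1/8
  P(S=1) = 0 + 3/8 + 0 = 3/8
  P(S=2) = 0 + 0 + 1/2 = 1/2
Marginal P(T) (column sums):
  P(T=0) = 1/8 + 0 + 0 = 1/8
  P(T=1) = 0 + 3/8 + 0 = 3/8
  P(T=2) = 0 + 0 + 1/2 = 1/2

S and T are independent iff P(S=i,T=j) = P(S=i)·P(T=j) for every cell.
  P(S=0)·P(T=0) = 1/8 × 1/8 = 1/64, but P(S=0,T=0) = 1/8 ✗

No, S and T are not independent. Quantitatively, I(S;T) > 0:

H(S) = -[(1/8)·log₂(1/8) + (3/8)·log₂(3/8) + (1/2)·log₂(1/2)]
  = 0.3750 + 0.5306 + 0.5000
  = 1.4056 bits
H(T) = -[(1/8)·log₂(1/8) + (3/8)·log₂(3/8) + (1/2)·log₂(1/2)]
  = 0.3750 + 0.5306 + 0.5000
  = 1.4056 bits
H(S,T) = -[(1/8)·log₂(1/8) + (3/8)·log₂(3/8) + (1/2)·log₂(1/2)]
  = 0.3750 + 0.5306 + 0.5000
  = 1.4056 bits
I(S;T) = H(S) + H(T) - H(S,T) = 1.4056 + 1.4056 - 1.4056 = 1.4056 bits > 0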